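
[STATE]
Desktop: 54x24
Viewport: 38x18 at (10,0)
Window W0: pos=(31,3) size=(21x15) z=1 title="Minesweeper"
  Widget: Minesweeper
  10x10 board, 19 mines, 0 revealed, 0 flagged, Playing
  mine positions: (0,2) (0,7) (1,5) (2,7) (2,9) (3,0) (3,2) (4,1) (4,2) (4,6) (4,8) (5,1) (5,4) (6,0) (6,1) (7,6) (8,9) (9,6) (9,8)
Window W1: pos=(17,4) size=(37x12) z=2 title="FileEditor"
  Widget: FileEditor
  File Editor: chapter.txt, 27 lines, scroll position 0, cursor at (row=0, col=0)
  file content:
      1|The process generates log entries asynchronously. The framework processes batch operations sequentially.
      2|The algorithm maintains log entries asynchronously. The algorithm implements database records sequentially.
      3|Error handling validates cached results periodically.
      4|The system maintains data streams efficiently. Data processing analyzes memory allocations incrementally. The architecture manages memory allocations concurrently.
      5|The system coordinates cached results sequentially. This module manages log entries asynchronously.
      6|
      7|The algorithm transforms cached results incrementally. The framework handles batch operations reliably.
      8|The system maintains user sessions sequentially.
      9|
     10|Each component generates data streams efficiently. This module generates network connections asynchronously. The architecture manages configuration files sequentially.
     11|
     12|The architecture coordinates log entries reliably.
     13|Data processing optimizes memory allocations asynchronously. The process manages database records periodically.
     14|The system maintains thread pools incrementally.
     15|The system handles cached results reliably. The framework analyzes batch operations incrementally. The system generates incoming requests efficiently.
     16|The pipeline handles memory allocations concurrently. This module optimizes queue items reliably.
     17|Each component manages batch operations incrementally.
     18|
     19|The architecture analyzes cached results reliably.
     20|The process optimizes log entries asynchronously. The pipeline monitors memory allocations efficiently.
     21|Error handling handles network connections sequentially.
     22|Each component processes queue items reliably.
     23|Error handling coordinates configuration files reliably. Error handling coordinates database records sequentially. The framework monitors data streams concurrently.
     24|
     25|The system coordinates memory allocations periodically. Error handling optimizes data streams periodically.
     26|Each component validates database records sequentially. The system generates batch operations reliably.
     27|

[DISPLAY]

                                      
                                      
                                      
                     ┏━━━━━━━━━━━━━━━━
       ┏━━━━━━━━━━━━━━━━━━━━━━━━━━━━━━
       ┃ FileEditor                   
       ┠──────────────────────────────
       ┃█he process generates log entr
       ┃The algorithm maintains log en
       ┃Error handling validates cache
       ┃The system maintains data stre
       ┃The system coordinates cached 
       ┃                              
       ┃The algorithm transforms cache
       ┃The system maintains user sess
       ┗━━━━━━━━━━━━━━━━━━━━━━━━━━━━━━
                     ┃                
                     ┗━━━━━━━━━━━━━━━━


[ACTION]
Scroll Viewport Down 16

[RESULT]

       ┠──────────────────────────────
       ┃█he process generates log entr
       ┃The algorithm maintains log en
       ┃Error handling validates cache
       ┃The system maintains data stre
       ┃The system coordinates cached 
       ┃                              
       ┃The algorithm transforms cache
       ┃The system maintains user sess
       ┗━━━━━━━━━━━━━━━━━━━━━━━━━━━━━━
                     ┃                
                     ┗━━━━━━━━━━━━━━━━
                                      
                                      
                                      
                                      
                                      
                                      


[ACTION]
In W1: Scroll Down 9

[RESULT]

       ┠──────────────────────────────
       ┃Each component generates data 
       ┃                              
       ┃The architecture coordinates l
       ┃Data processing optimizes memo
       ┃The system maintains thread po
       ┃The system handles cached resu
       ┃The pipeline handles memory al
       ┃Each component manages batch o
       ┗━━━━━━━━━━━━━━━━━━━━━━━━━━━━━━
                     ┃                
                     ┗━━━━━━━━━━━━━━━━
                                      
                                      
                                      
                                      
                                      
                                      


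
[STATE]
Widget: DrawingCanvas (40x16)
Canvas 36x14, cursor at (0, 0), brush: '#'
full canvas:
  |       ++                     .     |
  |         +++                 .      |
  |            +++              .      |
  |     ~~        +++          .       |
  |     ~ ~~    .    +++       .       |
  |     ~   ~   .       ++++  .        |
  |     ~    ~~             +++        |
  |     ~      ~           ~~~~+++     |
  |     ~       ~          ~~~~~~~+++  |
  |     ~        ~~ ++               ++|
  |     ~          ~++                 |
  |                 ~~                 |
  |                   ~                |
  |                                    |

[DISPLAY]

+      ++                     .         
         +++                 .          
            +++              .          
     ~~        +++          .           
     ~ ~~    .    +++       .           
     ~   ~   .       ++++  .            
     ~    ~~             +++            
     ~      ~           ~~~~+++         
     ~       ~          ~~~~~~~+++      
     ~        ~~ ++               ++    
     ~          ~++                     
                 ~~                     
                   ~                    
                                        
                                        
                                        


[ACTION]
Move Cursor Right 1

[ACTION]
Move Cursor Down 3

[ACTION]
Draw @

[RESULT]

       ++                     .         
         +++                 .          
            +++              .          
 @   ~~        +++          .           
     ~ ~~    .    +++       .           
     ~   ~   .       ++++  .            
     ~    ~~             +++            
     ~      ~           ~~~~+++         
     ~       ~          ~~~~~~~+++      
     ~        ~~ ++               ++    
     ~          ~++                     
                 ~~                     
                   ~                    
                                        
                                        
                                        


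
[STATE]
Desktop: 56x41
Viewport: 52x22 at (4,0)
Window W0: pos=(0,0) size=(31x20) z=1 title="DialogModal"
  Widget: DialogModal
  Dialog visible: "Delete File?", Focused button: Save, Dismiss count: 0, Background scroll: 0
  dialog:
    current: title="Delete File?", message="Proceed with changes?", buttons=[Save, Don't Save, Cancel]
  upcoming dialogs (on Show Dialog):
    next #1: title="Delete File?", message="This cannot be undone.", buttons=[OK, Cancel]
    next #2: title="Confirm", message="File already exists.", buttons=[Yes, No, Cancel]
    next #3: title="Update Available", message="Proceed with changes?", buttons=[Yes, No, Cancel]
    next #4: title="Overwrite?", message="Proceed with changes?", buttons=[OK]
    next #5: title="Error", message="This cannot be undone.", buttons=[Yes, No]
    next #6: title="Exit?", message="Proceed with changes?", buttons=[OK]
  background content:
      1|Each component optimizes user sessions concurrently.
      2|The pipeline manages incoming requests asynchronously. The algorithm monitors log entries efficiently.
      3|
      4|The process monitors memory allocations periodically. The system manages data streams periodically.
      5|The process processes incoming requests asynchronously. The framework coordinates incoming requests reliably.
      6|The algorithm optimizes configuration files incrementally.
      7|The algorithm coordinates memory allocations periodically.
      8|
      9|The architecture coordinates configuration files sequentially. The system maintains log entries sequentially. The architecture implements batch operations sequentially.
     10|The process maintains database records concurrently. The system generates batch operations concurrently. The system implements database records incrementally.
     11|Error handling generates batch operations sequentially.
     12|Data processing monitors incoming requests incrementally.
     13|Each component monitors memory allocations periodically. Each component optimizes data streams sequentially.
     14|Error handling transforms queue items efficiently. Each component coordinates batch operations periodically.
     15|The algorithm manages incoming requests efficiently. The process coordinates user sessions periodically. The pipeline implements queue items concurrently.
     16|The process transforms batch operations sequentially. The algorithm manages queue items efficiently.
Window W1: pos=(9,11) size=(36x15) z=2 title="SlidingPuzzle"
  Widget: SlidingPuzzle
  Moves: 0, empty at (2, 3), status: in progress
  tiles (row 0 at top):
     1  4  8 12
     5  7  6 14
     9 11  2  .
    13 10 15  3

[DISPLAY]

━━━━━━━━━━━━━━━━━━━━━━━━━━┓                         
alogModal                 ┃                         
──────────────────────────┨                         
h component optimizes user┃                         
 pipeline manages incoming┃                         
                          ┃                         
 process monitors memory a┃                         
 process processes incomin┃                         
───────────────────────┐fi┃                         
      Delete File?     │em┃                         
 Proceed with changes? │  ┃                         
[Save┏━━━━━━━━━━━━━━━━━━━━━━━━━━━━━━━━━━┓           
─────┃ SlidingPuzzle                    ┃           
or ha┠──────────────────────────────────┨           
a pro┃┌────┬────┬────┬────┐             ┃           
h com┃│  1 │  4 │  8 │ 12 │             ┃           
or ha┃├────┼────┼────┼────┤             ┃           
 algo┃│  5 │  7 │  6 │ 14 │             ┃           
 proc┃├────┼────┼────┼────┤             ┃           
━━━━━┃│  9 │ 11 │  2 │    │             ┃           
     ┃├────┼────┼────┼────┤             ┃           
     ┃│ 13 │ 10 │ 15 │  3 │             ┃           


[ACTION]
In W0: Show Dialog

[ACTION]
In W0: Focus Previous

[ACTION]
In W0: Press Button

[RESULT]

━━━━━━━━━━━━━━━━━━━━━━━━━━┓                         
alogModal                 ┃                         
──────────────────────────┨                         
h component optimizes user┃                         
 pipeline manages incoming┃                         
                          ┃                         
 process monitors memory a┃                         
 process processes incomin┃                         
 algorithm optimizes confi┃                         
 algorithm coordinates mem┃                         
                          ┃                         
 arch┏━━━━━━━━━━━━━━━━━━━━━━━━━━━━━━━━━━┓           
 proc┃ SlidingPuzzle                    ┃           
or ha┠──────────────────────────────────┨           
a pro┃┌────┬────┬────┬────┐             ┃           
h com┃│  1 │  4 │  8 │ 12 │             ┃           
or ha┃├────┼────┼────┼────┤             ┃           
 algo┃│  5 │  7 │  6 │ 14 │             ┃           
 proc┃├────┼────┼────┼────┤             ┃           
━━━━━┃│  9 │ 11 │  2 │    │             ┃           
     ┃├────┼────┼────┼────┤             ┃           
     ┃│ 13 │ 10 │ 15 │  3 │             ┃           


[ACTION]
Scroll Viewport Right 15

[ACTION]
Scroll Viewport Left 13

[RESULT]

┏━━━━━━━━━━━━━━━━━━━━━━━━━━━━━┓                     
┃ DialogModal                 ┃                     
┠─────────────────────────────┨                     
┃Each component optimizes user┃                     
┃The pipeline manages incoming┃                     
┃                             ┃                     
┃The process monitors memory a┃                     
┃The process processes incomin┃                     
┃The algorithm optimizes confi┃                     
┃The algorithm coordinates mem┃                     
┃                             ┃                     
┃The arch┏━━━━━━━━━━━━━━━━━━━━━━━━━━━━━━━━━━┓       
┃The proc┃ SlidingPuzzle                    ┃       
┃Error ha┠──────────────────────────────────┨       
┃Data pro┃┌────┬────┬────┬────┐             ┃       
┃Each com┃│  1 │  4 │  8 │ 12 │             ┃       
┃Error ha┃├────┼────┼────┼────┤             ┃       
┃The algo┃│  5 │  7 │  6 │ 14 │             ┃       
┃The proc┃├────┼────┼────┼────┤             ┃       
┗━━━━━━━━┃│  9 │ 11 │  2 │    │             ┃       
         ┃├────┼────┼────┼────┤             ┃       
         ┃│ 13 │ 10 │ 15 │  3 │             ┃       


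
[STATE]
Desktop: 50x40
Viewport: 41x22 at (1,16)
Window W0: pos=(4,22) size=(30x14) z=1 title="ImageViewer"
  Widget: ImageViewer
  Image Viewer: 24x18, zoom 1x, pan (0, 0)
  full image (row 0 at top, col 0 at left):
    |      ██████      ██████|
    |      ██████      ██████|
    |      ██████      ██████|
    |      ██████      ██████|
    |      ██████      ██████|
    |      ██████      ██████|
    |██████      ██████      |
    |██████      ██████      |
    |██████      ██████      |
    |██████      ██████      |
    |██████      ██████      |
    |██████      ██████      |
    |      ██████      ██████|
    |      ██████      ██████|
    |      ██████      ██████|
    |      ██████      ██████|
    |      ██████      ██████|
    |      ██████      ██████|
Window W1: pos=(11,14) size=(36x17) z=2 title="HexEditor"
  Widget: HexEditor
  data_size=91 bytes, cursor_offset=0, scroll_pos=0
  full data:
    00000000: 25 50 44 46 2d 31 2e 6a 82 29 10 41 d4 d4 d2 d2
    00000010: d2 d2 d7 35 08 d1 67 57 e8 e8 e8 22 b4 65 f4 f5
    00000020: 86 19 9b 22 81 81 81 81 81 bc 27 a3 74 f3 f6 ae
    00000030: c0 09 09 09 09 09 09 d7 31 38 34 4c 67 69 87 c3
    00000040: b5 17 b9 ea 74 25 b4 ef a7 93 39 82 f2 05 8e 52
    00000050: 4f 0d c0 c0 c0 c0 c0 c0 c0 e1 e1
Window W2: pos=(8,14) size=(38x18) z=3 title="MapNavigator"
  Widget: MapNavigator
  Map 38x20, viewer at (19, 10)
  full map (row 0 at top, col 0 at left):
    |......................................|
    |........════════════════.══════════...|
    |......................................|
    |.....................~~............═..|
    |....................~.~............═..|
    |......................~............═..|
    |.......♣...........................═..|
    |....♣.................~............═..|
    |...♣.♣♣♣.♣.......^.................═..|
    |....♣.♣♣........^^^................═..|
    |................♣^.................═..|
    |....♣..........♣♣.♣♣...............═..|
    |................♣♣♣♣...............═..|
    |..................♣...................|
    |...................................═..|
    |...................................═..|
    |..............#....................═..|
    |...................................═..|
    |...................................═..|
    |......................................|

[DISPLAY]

       ┠─────────────────────────────────
       ┃....................~~...........
       ┃...................~.~...........
       ┃.....................~...........
       ┃......♣..........................
       ┃...♣.................~...........
   ┏━━━┃..♣.♣♣♣.♣.......^................
   ┃ Im┃...♣.♣♣........^^^...............
   ┠───┃...............♣^.@..............
   ┃   ┃...♣..........♣♣.♣♣..............
   ┃   ┃...............♣♣♣♣..............
   ┃   ┃.................♣...............
   ┃   ┃.................................
   ┃   ┃.................................
   ┃   ┃.............#...................
   ┃███┗━━━━━━━━━━━━━━━━━━━━━━━━━━━━━━━━━
   ┃██████      ██████          ┃        
   ┃██████      ██████          ┃        
   ┃██████      ██████          ┃        
   ┗━━━━━━━━━━━━━━━━━━━━━━━━━━━━┛        
                                         
                                         


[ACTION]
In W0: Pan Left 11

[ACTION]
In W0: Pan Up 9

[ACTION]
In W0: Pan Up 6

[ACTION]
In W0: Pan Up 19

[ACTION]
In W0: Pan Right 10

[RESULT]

       ┠─────────────────────────────────
       ┃....................~~...........
       ┃...................~.~...........
       ┃.....................~...........
       ┃......♣..........................
       ┃...♣.................~...........
   ┏━━━┃..♣.♣♣♣.♣.......^................
   ┃ Im┃...♣.♣♣........^^^...............
   ┠───┃...............♣^.@..............
   ┃██ ┃...♣..........♣♣.♣♣..............
   ┃██ ┃...............♣♣♣♣..............
   ┃██ ┃.................♣...............
   ┃██ ┃.................................
   ┃██ ┃.................................
   ┃██ ┃.............#...................
   ┃  █┗━━━━━━━━━━━━━━━━━━━━━━━━━━━━━━━━━
   ┃  ██████                    ┃        
   ┃  ██████                    ┃        
   ┃  ██████                    ┃        
   ┗━━━━━━━━━━━━━━━━━━━━━━━━━━━━┛        
                                         
                                         


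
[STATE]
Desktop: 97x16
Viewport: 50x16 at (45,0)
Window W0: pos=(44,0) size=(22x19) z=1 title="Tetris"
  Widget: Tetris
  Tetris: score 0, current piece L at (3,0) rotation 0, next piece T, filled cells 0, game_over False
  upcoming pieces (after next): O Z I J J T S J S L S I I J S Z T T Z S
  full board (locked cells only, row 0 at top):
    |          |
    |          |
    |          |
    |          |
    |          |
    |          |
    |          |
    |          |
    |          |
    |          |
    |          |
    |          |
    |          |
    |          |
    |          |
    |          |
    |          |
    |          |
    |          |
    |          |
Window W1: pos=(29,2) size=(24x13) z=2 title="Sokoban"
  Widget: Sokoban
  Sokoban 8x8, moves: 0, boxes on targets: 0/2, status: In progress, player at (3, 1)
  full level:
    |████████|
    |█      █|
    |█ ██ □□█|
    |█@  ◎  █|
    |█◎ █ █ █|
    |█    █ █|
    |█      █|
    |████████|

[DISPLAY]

━━━━━━━━━━━━━━━━━━━━┓                             
 Tetris             ┃                             
━━━━━━━┓────────────┨                             
       ┃  │Next:    ┃                             
───────┨  │ ▒       ┃                             
       ┃  │▒▒▒      ┃                             
       ┃  │         ┃                             
       ┃  │         ┃                             
       ┃  │         ┃                             
       ┃  │Score:   ┃                             
       ┃  │0        ┃                             
       ┃  │         ┃                             
       ┃  │         ┃                             
       ┃  │         ┃                             
━━━━━━━┛  │         ┃                             
          │         ┃                             


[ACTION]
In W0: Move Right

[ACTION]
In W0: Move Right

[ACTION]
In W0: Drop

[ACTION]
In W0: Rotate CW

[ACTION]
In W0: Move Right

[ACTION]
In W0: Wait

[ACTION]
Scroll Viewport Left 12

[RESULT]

           ┏━━━━━━━━━━━━━━━━━━━━┓                 
           ┃ Tetris             ┃                 
━━━━━━━━━━━━━━━━━━━┓────────────┨                 
koban              ┃  │Next:    ┃                 
───────────────────┨  │ ▒       ┃                 
█████              ┃  │▒▒▒      ┃                 
    █              ┃  │         ┃                 
█ □□█              ┃  │         ┃                 
 ◎  █              ┃  │         ┃                 
█ █ █              ┃  │Score:   ┃                 
  █ █              ┃  │0        ┃                 
    █              ┃  │         ┃                 
█████              ┃  │         ┃                 
es: 0  0/2         ┃  │         ┃                 
━━━━━━━━━━━━━━━━━━━┛  │         ┃                 
           ┃          │         ┃                 


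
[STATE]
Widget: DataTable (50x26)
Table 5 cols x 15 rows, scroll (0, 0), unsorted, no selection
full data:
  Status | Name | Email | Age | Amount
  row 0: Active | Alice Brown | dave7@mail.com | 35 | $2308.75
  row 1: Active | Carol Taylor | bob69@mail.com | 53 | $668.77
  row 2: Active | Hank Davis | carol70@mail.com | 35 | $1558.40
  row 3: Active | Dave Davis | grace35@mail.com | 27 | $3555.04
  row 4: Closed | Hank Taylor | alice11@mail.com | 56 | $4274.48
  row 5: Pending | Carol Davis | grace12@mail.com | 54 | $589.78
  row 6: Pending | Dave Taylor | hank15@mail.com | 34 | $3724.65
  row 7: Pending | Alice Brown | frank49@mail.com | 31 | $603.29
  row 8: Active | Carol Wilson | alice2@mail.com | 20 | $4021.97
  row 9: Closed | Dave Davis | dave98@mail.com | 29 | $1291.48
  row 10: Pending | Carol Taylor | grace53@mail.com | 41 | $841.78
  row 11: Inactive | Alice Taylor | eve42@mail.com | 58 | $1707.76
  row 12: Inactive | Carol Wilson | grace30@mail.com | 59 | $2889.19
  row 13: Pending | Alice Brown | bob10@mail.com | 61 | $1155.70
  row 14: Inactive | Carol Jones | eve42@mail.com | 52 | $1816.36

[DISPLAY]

Status  │Name        │Email           │Age│Amount 
────────┼────────────┼────────────────┼───┼───────
Active  │Alice Brown │dave7@mail.com  │35 │$2308.7
Active  │Carol Taylor│bob69@mail.com  │53 │$668.77
Active  │Hank Davis  │carol70@mail.com│35 │$1558.4
Active  │Dave Davis  │grace35@mail.com│27 │$3555.0
Closed  │Hank Taylor │alice11@mail.com│56 │$4274.4
Pending │Carol Davis │grace12@mail.com│54 │$589.78
Pending │Dave Taylor │hank15@mail.com │34 │$3724.6
Pending │Alice Brown │frank49@mail.com│31 │$603.29
Active  │Carol Wilson│alice2@mail.com │20 │$4021.9
Closed  │Dave Davis  │dave98@mail.com │29 │$1291.4
Pending │Carol Taylor│grace53@mail.com│41 │$841.78
Inactive│Alice Taylor│eve42@mail.com  │58 │$1707.7
Inactive│Carol Wilson│grace30@mail.com│59 │$2889.1
Pending │Alice Brown │bob10@mail.com  │61 │$1155.7
Inactive│Carol Jones │eve42@mail.com  │52 │$1816.3
                                                  
                                                  
                                                  
                                                  
                                                  
                                                  
                                                  
                                                  
                                                  


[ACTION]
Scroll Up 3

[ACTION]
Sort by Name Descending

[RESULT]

Status  │Name       ▼│Email           │Age│Amount 
────────┼────────────┼────────────────┼───┼───────
Closed  │Hank Taylor │alice11@mail.com│56 │$4274.4
Active  │Hank Davis  │carol70@mail.com│35 │$1558.4
Pending │Dave Taylor │hank15@mail.com │34 │$3724.6
Active  │Dave Davis  │grace35@mail.com│27 │$3555.0
Closed  │Dave Davis  │dave98@mail.com │29 │$1291.4
Active  │Carol Wilson│alice2@mail.com │20 │$4021.9
Inactive│Carol Wilson│grace30@mail.com│59 │$2889.1
Active  │Carol Taylor│bob69@mail.com  │53 │$668.77
Pending │Carol Taylor│grace53@mail.com│41 │$841.78
Inactive│Carol Jones │eve42@mail.com  │52 │$1816.3
Pending │Carol Davis │grace12@mail.com│54 │$589.78
Inactive│Alice Taylor│eve42@mail.com  │58 │$1707.7
Active  │Alice Brown │dave7@mail.com  │35 │$2308.7
Pending │Alice Brown │frank49@mail.com│31 │$603.29
Pending │Alice Brown │bob10@mail.com  │61 │$1155.7
                                                  
                                                  
                                                  
                                                  
                                                  
                                                  
                                                  
                                                  
                                                  


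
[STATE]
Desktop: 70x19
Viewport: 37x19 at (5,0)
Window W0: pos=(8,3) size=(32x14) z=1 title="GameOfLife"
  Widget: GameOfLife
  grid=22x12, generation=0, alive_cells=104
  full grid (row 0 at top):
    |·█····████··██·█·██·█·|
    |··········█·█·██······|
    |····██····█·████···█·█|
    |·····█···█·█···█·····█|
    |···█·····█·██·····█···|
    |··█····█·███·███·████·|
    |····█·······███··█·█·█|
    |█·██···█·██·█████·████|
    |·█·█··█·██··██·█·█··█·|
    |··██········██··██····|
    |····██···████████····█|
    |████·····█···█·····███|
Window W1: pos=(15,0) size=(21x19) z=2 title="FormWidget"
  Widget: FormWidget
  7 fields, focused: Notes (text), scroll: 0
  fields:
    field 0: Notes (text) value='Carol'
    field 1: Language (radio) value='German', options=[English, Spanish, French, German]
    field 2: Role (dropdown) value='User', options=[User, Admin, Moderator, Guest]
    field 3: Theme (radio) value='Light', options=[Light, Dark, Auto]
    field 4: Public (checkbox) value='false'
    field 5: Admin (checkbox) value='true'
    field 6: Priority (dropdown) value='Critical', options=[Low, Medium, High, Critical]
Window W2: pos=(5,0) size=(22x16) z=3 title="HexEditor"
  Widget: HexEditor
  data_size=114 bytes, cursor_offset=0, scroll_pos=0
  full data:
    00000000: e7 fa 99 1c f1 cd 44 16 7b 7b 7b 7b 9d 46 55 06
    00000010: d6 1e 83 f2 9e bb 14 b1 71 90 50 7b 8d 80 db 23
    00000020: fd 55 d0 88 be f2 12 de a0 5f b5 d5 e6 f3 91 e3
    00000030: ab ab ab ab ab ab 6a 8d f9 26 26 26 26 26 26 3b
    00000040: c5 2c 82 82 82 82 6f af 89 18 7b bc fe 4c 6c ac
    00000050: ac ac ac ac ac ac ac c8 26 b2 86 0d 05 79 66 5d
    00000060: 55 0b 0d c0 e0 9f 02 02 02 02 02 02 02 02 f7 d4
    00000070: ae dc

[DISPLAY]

┏━━━━━━━━━━━━━━━━━━━━┓━━━━━━━━┓      
┃ HexEditor          ┃        ┃      
┠────────────────────┨────────┨      
┃00000000  E7 fa 99 1┃   [Car]┃━━━┓  
┃00000010  d6 1e 83 f┃   ( ) E┃   ┃  
┃00000020  fd 55 d0 8┃   [Us▼]┃───┨  
┃00000030  ab ab ab a┃   (●) L┃   ┃  
┃00000040  c5 2c 82 8┃   [ ]  ┃   ┃  
┃00000050  ac ac ac a┃   [x]  ┃   ┃  
┃00000060  55 0b 0d c┃   [Cr▼]┃   ┃  
┃00000070  ae dc     ┃        ┃   ┃  
┃                    ┃        ┃   ┃  
┃                    ┃        ┃   ┃  
┃                    ┃        ┃   ┃  
┃                    ┃        ┃   ┃  
┗━━━━━━━━━━━━━━━━━━━━┛        ┃   ┃  
   ┗━━━━━━┃                   ┃━━━┛  
          ┃                   ┃      
          ┗━━━━━━━━━━━━━━━━━━━┛      


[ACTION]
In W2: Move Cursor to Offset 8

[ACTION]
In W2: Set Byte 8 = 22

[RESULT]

┏━━━━━━━━━━━━━━━━━━━━┓━━━━━━━━┓      
┃ HexEditor          ┃        ┃      
┠────────────────────┨────────┨      
┃00000000  e7 fa 99 1┃   [Car]┃━━━┓  
┃00000010  d6 1e 83 f┃   ( ) E┃   ┃  
┃00000020  fd 55 d0 8┃   [Us▼]┃───┨  
┃00000030  ab ab ab a┃   (●) L┃   ┃  
┃00000040  c5 2c 82 8┃   [ ]  ┃   ┃  
┃00000050  ac ac ac a┃   [x]  ┃   ┃  
┃00000060  55 0b 0d c┃   [Cr▼]┃   ┃  
┃00000070  ae dc     ┃        ┃   ┃  
┃                    ┃        ┃   ┃  
┃                    ┃        ┃   ┃  
┃                    ┃        ┃   ┃  
┃                    ┃        ┃   ┃  
┗━━━━━━━━━━━━━━━━━━━━┛        ┃   ┃  
   ┗━━━━━━┃                   ┃━━━┛  
          ┃                   ┃      
          ┗━━━━━━━━━━━━━━━━━━━┛      


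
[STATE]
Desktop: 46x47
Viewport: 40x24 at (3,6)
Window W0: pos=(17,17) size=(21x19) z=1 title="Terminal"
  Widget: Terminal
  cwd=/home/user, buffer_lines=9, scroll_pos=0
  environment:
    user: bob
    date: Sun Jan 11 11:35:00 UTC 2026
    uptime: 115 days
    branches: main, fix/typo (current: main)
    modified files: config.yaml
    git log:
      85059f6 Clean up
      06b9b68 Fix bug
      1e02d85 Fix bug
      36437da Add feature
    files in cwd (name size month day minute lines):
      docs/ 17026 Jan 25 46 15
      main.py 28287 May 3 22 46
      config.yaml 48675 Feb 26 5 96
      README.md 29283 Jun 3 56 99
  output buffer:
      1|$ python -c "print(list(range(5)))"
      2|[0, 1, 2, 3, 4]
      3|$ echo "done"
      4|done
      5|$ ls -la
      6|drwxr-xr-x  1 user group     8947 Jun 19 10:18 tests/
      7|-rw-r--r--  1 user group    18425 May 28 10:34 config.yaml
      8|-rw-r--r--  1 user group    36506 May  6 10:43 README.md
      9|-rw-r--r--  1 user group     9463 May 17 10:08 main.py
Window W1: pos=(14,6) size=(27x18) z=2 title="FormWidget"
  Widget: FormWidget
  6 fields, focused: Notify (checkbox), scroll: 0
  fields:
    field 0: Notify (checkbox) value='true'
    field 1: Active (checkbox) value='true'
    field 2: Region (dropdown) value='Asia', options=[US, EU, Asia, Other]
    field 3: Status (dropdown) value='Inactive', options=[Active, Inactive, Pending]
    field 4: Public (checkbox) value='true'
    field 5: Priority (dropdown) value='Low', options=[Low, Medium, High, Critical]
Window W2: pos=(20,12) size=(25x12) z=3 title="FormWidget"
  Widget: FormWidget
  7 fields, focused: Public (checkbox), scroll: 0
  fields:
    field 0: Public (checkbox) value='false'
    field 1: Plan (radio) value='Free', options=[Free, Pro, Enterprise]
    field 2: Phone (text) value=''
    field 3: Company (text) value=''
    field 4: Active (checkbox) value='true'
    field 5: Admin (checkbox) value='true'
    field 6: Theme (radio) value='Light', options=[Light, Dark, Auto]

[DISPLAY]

           ┏━━━━━━━━━━━━━━━━━━━━━━━━━┓  
           ┃ FormWidget              ┃  
           ┠─────────────────────────┨  
           ┃> Notify:     [x]        ┃  
           ┃  Active:     [x]        ┃  
           ┃  Region:     [Asia    ▼]┃  
           ┃  Sta┏━━━━━━━━━━━━━━━━━━━━━━
           ┃  Pub┃ FormWidget           
           ┃  Pri┠──────────────────────
           ┃     ┃> Public:     [ ]     
           ┃     ┃  Plan:       (●) Free
           ┃     ┃  Phone:      [       
           ┃     ┃  Company:    [       
           ┃     ┃  Active:     [x]     
           ┃     ┃  Admin:      [x]     
           ┃     ┃  Theme:      (●) Ligh
           ┃     ┃                      
           ┗━━━━━┗━━━━━━━━━━━━━━━━━━━━━━
              ┃$ ls -la           ┃     
              ┃drwxr-xr-x  1 user ┃     
              ┃-rw-r--r--  1 user ┃     
              ┃-rw-r--r--  1 user ┃     
              ┃-rw-r--r--  1 user ┃     
              ┃$ █                ┃     


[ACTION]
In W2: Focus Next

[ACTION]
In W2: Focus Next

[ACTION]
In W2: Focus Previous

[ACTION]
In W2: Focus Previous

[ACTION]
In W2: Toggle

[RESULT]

           ┏━━━━━━━━━━━━━━━━━━━━━━━━━┓  
           ┃ FormWidget              ┃  
           ┠─────────────────────────┨  
           ┃> Notify:     [x]        ┃  
           ┃  Active:     [x]        ┃  
           ┃  Region:     [Asia    ▼]┃  
           ┃  Sta┏━━━━━━━━━━━━━━━━━━━━━━
           ┃  Pub┃ FormWidget           
           ┃  Pri┠──────────────────────
           ┃     ┃> Public:     [x]     
           ┃     ┃  Plan:       (●) Free
           ┃     ┃  Phone:      [       
           ┃     ┃  Company:    [       
           ┃     ┃  Active:     [x]     
           ┃     ┃  Admin:      [x]     
           ┃     ┃  Theme:      (●) Ligh
           ┃     ┃                      
           ┗━━━━━┗━━━━━━━━━━━━━━━━━━━━━━
              ┃$ ls -la           ┃     
              ┃drwxr-xr-x  1 user ┃     
              ┃-rw-r--r--  1 user ┃     
              ┃-rw-r--r--  1 user ┃     
              ┃-rw-r--r--  1 user ┃     
              ┃$ █                ┃     


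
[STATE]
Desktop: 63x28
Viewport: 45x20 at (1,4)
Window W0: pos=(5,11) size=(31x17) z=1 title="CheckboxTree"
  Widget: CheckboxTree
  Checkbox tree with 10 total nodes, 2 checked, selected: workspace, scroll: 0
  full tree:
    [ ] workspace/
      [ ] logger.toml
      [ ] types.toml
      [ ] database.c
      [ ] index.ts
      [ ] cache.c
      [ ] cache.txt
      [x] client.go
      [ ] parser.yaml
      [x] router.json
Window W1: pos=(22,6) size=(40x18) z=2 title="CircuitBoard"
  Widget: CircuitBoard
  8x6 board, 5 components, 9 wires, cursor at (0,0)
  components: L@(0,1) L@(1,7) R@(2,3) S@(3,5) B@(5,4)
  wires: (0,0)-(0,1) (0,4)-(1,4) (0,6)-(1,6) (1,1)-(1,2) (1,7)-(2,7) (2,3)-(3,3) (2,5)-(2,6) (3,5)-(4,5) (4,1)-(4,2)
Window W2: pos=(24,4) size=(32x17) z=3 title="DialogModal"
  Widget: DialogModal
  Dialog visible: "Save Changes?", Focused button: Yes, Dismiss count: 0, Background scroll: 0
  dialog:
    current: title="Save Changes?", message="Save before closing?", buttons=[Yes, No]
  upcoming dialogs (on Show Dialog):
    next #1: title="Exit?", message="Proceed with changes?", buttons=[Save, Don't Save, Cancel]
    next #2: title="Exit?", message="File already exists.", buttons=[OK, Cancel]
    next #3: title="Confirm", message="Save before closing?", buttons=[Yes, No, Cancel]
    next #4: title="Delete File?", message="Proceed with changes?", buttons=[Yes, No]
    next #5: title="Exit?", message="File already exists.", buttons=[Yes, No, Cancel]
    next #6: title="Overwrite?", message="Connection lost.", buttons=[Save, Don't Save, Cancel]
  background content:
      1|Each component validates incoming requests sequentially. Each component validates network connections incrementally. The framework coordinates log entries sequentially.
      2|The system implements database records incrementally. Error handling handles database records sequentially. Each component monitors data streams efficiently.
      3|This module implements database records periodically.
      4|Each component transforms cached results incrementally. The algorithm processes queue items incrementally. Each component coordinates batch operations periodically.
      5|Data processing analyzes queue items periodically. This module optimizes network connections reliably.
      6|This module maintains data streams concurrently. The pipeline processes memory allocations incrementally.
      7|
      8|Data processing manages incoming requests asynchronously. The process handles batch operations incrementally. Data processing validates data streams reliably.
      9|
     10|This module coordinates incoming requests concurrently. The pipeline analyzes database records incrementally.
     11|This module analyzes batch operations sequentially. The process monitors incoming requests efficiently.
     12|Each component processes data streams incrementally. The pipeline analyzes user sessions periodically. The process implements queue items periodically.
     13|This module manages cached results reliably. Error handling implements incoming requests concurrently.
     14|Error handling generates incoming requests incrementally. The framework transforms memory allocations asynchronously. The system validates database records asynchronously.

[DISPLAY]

                       ┏━━━━━━━━━━━━━━━━━━━━━
                       ┃ DialogModal         
                     ┏━┠─────────────────────
                     ┃ ┃Each component valida
                     ┠─┃The system implements
                     ┃ ┃This module implement
                     ┃0┃Each component transf
    ┏━━━━━━━━━━━━━━━━┃ ┃Dat┌─────────────────
    ┃ CheckboxTree   ┃1┃Thi│    Save Changes?
    ┠────────────────┃ ┃   │ Save before clos
    ┃>[-] workspace/ ┃2┃Dat│      [Yes]  No  
    ┃   [ ] logger.to┃ ┃   └─────────────────
    ┃   [ ] types.tom┃3┃This module coordinat
    ┃   [ ] database.┃ ┃This module analyzes 
    ┃   [ ] index.ts ┃4┃Each component proces
    ┃   [ ] cache.c  ┃ ┃This module manages c
    ┃   [ ] cache.txt┃5┗━━━━━━━━━━━━━━━━━━━━━
    ┃   [x] client.go┃Cursor: (0,0)          
    ┃   [ ] parser.ya┃                       
    ┃   [x] router.js┗━━━━━━━━━━━━━━━━━━━━━━━


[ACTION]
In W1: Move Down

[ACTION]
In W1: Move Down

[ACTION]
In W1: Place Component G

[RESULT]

                       ┏━━━━━━━━━━━━━━━━━━━━━
                       ┃ DialogModal         
                     ┏━┠─────────────────────
                     ┃ ┃Each component valida
                     ┠─┃The system implements
                     ┃ ┃This module implement
                     ┃0┃Each component transf
    ┏━━━━━━━━━━━━━━━━┃ ┃Dat┌─────────────────
    ┃ CheckboxTree   ┃1┃Thi│    Save Changes?
    ┠────────────────┃ ┃   │ Save before clos
    ┃>[-] workspace/ ┃2┃Dat│      [Yes]  No  
    ┃   [ ] logger.to┃ ┃   └─────────────────
    ┃   [ ] types.tom┃3┃This module coordinat
    ┃   [ ] database.┃ ┃This module analyzes 
    ┃   [ ] index.ts ┃4┃Each component proces
    ┃   [ ] cache.c  ┃ ┃This module manages c
    ┃   [ ] cache.txt┃5┗━━━━━━━━━━━━━━━━━━━━━
    ┃   [x] client.go┃Cursor: (2,0)          
    ┃   [ ] parser.ya┃                       
    ┃   [x] router.js┗━━━━━━━━━━━━━━━━━━━━━━━


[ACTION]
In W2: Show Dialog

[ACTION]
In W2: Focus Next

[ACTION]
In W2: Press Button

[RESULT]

                       ┏━━━━━━━━━━━━━━━━━━━━━
                       ┃ DialogModal         
                     ┏━┠─────────────────────
                     ┃ ┃Each component valida
                     ┠─┃The system implements
                     ┃ ┃This module implement
                     ┃0┃Each component transf
    ┏━━━━━━━━━━━━━━━━┃ ┃Data processing analy
    ┃ CheckboxTree   ┃1┃This module maintains
    ┠────────────────┃ ┃                     
    ┃>[-] workspace/ ┃2┃Data processing manag
    ┃   [ ] logger.to┃ ┃                     
    ┃   [ ] types.tom┃3┃This module coordinat
    ┃   [ ] database.┃ ┃This module analyzes 
    ┃   [ ] index.ts ┃4┃Each component proces
    ┃   [ ] cache.c  ┃ ┃This module manages c
    ┃   [ ] cache.txt┃5┗━━━━━━━━━━━━━━━━━━━━━
    ┃   [x] client.go┃Cursor: (2,0)          
    ┃   [ ] parser.ya┃                       
    ┃   [x] router.js┗━━━━━━━━━━━━━━━━━━━━━━━
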